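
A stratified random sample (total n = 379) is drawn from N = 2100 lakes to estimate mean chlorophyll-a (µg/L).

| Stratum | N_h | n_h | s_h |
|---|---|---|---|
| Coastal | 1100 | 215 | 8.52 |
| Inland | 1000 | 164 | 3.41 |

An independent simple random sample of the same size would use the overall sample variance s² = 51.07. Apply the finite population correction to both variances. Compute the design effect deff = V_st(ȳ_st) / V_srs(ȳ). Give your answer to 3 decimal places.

deff ≈ 0.797

V̂(ȳ_st) = Σ W_h² (1 − n_h/N_h) s_h²/n_h, with W_h = N_h/N and N = 2100:
  stratum Coastal: (1100/2100)²·(1 − 215/1100)·8.52²/215 = 0.0745312
  stratum Inland: (1000/2100)²·(1 − 164/1000)·3.41²/164 = 0.013441
V_st = 0.0879722
V_srs = (1 − 379/2100)·51.07/379 = 0.11043
deff = V_st / V_srs = 0.0879722/0.11043 = 0.7966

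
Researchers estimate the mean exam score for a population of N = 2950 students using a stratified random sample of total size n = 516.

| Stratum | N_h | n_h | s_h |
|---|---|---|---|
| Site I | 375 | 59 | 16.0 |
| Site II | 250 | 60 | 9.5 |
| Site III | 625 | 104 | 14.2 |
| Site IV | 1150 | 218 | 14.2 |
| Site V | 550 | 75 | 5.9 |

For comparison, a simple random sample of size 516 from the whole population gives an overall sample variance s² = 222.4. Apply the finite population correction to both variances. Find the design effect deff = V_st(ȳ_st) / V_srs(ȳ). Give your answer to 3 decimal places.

deff ≈ 0.753

V̂(ȳ_st) = Σ W_h² (1 − n_h/N_h) s_h²/n_h, with W_h = N_h/N and N = 2950:
  stratum Site I: (375/2950)²·(1 − 59/375)·16.0²/59 = 0.059083
  stratum Site II: (250/2950)²·(1 − 60/250)·9.5²/60 = 0.00821005
  stratum Site III: (625/2950)²·(1 − 104/625)·14.2²/104 = 0.0725466
  stratum Site IV: (1150/2950)²·(1 − 218/1150)·14.2²/218 = 0.113917
  stratum Site V: (550/2950)²·(1 − 75/550)·5.9²/75 = 0.0139333
V_st = 0.26769
V_srs = (1 − 516/2950)·222.4/516 = 0.355618
deff = V_st / V_srs = 0.26769/0.355618 = 0.7527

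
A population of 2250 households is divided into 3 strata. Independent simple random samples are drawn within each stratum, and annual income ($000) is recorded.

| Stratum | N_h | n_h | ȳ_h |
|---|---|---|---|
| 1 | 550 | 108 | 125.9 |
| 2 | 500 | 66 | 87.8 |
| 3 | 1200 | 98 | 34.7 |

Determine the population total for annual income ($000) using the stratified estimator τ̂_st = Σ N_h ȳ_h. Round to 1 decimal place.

τ̂_st ≈ 154785.0

τ̂_st = Σ N_h ȳ_h = 550·125.9 + 500·87.8 + 1200·34.7 = 154785.0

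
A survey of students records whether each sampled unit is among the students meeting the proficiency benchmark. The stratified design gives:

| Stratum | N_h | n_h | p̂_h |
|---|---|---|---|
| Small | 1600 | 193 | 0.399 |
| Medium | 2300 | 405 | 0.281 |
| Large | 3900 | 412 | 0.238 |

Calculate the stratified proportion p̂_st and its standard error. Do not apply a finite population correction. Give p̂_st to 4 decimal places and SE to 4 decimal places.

N = 7800; stratum weights W_h = N_h/N.
p̂_st = Σ W_h p̂_h = (1600·0.399 + 2300·0.281 + 3900·0.238)/7800 = 0.28371
V̂(p̂_st) = Σ W_h² p̂_h(1−p̂_h)/(n_h−1):
  stratum Small: (1600/7800)²·0.399·0.601/192 = 5.25529e-05
  stratum Medium: (2300/7800)²·0.281·0.719/404 = 4.34831e-05
  stratum Large: (3900/7800)²·0.238·0.762/411 = 0.000110314
V̂(p̂_st) = 0.00020635; SE = √V̂ = 0.0143649

p̂_st ≈ 0.2837, SE ≈ 0.0144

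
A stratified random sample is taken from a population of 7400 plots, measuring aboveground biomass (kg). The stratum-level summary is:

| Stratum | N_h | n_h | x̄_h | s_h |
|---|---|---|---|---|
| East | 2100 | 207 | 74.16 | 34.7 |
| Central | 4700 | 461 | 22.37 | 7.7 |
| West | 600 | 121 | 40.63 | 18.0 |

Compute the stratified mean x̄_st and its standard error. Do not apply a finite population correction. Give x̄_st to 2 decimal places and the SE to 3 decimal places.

x̄_st ≈ 38.55, SE ≈ 0.733

x̄_st = Σ W_h x̄_h = (2100·74.16 + 4700·22.37 + 600·40.63)/7400 = 38.54770
V̂(x̄_st) = Σ W_h² s_h²/n_h, with W_h = N_h/N and N = 7400:
  stratum East: (2100/7400)²·34.7²/207 = 0.468451
  stratum Central: (4700/7400)²·7.7²/461 = 0.0518815
  stratum West: (600/7400)²·18.0²/121 = 0.0176035
V̂(x̄_st) = 0.537936
SE(x̄_st) = √0.537936 = 0.733441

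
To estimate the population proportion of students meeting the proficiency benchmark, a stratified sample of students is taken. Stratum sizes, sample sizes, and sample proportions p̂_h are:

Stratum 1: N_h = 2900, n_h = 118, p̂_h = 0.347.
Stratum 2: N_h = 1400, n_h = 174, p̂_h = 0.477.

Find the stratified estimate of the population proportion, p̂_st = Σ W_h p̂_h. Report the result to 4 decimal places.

p̂_st ≈ 0.3893

N = 4300; stratum weights W_h = N_h/N.
p̂_st = Σ W_h p̂_h = (2900·0.347 + 1400·0.477)/4300 = 0.38933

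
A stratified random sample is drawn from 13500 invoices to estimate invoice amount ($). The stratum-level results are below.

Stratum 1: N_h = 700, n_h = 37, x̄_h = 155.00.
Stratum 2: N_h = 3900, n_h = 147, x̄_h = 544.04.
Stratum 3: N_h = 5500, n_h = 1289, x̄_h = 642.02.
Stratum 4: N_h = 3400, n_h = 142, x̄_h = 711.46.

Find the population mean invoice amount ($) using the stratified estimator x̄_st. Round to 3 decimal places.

x̄_st ≈ 605.950

N = Σ N_h = 13500. Stratum weights W_h = N_h/N.
x̄_st = (700·155.00 + 3900·544.04 + 5500·642.02 + 3400·711.46) / 13500 = 605.95037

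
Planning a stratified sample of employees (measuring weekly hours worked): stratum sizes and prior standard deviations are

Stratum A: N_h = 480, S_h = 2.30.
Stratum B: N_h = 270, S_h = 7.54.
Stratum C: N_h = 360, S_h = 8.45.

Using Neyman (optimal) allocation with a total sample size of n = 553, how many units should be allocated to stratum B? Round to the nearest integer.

182

Neyman allocation: n_h = n · N_h S_h / Σ N_i S_i, with n = 553.
  stratum A: N_h·S_h = 480·2.30 = 1104.00
  stratum B: N_h·S_h = 270·7.54 = 2035.80
  stratum C: N_h·S_h = 360·8.45 = 3042.00
Σ N_h S_h = 6181.80
n for stratum B = 553·2035.80/6181.80 = 182.115 → 182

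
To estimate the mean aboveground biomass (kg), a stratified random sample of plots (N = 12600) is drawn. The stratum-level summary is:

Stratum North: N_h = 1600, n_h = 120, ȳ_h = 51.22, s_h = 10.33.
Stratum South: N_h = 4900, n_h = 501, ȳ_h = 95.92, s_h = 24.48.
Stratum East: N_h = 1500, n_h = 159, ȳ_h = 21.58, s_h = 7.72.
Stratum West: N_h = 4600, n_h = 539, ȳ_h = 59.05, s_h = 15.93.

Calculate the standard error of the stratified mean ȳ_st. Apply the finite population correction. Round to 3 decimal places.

SE(ȳ_st) ≈ 0.486

V̂(ȳ_st) = Σ W_h² (1 − n_h/N_h) s_h²/n_h, with W_h = N_h/N and N = 12600:
  stratum North: (1600/12600)²·(1 − 120/1600)·10.33²/120 = 0.0132636
  stratum South: (4900/12600)²·(1 − 501/4900)·24.48²/501 = 0.162403
  stratum East: (1500/12600)²·(1 − 159/1500)·7.72²/159 = 0.00474916
  stratum West: (4600/12600)²·(1 − 539/4600)·15.93²/539 = 0.0553978
V̂(ȳ_st) = 0.235814
SE(ȳ_st) = √0.235814 = 0.485606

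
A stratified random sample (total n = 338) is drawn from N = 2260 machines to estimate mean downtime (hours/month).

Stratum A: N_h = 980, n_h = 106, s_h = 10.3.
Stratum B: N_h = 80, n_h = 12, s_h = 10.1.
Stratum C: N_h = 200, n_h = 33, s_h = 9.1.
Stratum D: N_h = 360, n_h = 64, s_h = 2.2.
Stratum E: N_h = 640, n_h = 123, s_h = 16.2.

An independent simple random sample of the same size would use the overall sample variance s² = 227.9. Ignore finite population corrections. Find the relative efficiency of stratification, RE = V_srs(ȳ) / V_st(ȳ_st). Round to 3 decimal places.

RE ≈ 1.722

V̂(ȳ_st) = Σ W_h² s_h²/n_h, with W_h = N_h/N and N = 2260:
  stratum A: (980/2260)²·10.3²/106 = 0.188193
  stratum B: (80/2260)²·10.1²/12 = 0.0106518
  stratum C: (200/2260)²·9.1²/33 = 0.0196522
  stratum D: (360/2260)²·2.2²/64 = 0.00191891
  stratum E: (640/2260)²·16.2²/123 = 0.171107
V_st = 0.391523
V_srs = s²/n = 227.9/338 = 0.67426
Relative efficiency = V_srs / V_st = 0.67426/0.391523 = 1.7221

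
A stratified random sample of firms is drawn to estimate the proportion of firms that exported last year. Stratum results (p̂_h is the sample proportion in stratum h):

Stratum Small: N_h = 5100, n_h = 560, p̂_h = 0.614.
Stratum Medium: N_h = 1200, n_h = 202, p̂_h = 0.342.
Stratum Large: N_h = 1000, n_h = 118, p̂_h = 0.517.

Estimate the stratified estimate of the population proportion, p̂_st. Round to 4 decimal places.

N = 7300; stratum weights W_h = N_h/N.
p̂_st = Σ W_h p̂_h = (5100·0.614 + 1200·0.342 + 1000·0.517)/7300 = 0.55600

p̂_st ≈ 0.5560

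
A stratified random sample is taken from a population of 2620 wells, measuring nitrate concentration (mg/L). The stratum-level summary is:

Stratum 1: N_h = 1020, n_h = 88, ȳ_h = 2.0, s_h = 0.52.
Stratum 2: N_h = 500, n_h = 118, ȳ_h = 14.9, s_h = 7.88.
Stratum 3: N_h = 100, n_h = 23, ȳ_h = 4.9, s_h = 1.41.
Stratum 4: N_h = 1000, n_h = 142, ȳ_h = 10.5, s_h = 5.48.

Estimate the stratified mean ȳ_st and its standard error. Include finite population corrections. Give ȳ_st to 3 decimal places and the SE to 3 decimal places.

ȳ_st = Σ W_h ȳ_h = (1020·2.0 + 500·14.9 + 100·4.9 + 1000·10.5)/2620 = 7.81679
V̂(ȳ_st) = Σ W_h² (1 − n_h/N_h) s_h²/n_h, with W_h = N_h/N and N = 2620:
  stratum 1: (1020/2620)²·(1 − 88/1020)·0.52²/88 = 0.000425537
  stratum 2: (500/2620)²·(1 − 118/500)·7.88²/118 = 0.014642
  stratum 3: (100/2620)²·(1 − 23/100)·1.41²/23 = 9.69613e-05
  stratum 4: (1000/2620)²·(1 − 142/1000)·5.48²/142 = 0.0264337
V̂(ȳ_st) = 0.0415982
SE(ȳ_st) = √0.0415982 = 0.203956

ȳ_st ≈ 7.817, SE ≈ 0.204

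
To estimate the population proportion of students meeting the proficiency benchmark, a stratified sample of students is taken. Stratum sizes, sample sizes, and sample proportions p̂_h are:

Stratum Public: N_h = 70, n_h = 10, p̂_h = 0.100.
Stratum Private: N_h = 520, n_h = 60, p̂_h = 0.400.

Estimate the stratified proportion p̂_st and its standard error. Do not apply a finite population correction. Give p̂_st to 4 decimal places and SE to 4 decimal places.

p̂_st ≈ 0.3644, SE ≈ 0.0575

N = 590; stratum weights W_h = N_h/N.
p̂_st = Σ W_h p̂_h = (70·0.100 + 520·0.400)/590 = 0.36441
V̂(p̂_st) = Σ W_h² p̂_h(1−p̂_h)/(n_h−1):
  stratum Public: (70/590)²·0.100·0.900/9 = 0.000140764
  stratum Private: (520/590)²·0.400·0.600/59 = 0.00315982
V̂(p̂_st) = 0.00330058; SE = √V̂ = 0.0574507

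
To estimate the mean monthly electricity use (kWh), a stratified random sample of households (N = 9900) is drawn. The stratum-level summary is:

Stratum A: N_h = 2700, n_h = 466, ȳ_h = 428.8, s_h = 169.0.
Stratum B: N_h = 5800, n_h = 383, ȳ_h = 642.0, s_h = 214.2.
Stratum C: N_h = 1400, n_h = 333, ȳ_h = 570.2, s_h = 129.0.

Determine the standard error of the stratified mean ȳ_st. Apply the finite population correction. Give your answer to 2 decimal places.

SE(ȳ_st) ≈ 6.55

V̂(ȳ_st) = Σ W_h² (1 − n_h/N_h) s_h²/n_h, with W_h = N_h/N and N = 9900:
  stratum A: (2700/9900)²·(1 − 466/2700)·169.0²/466 = 3.77193
  stratum B: (5800/9900)²·(1 − 383/5800)·214.2²/383 = 38.4022
  stratum C: (1400/9900)²·(1 − 333/1400)·129.0²/333 = 0.761653
V̂(ȳ_st) = 42.9358
SE(ȳ_st) = √42.9358 = 6.55254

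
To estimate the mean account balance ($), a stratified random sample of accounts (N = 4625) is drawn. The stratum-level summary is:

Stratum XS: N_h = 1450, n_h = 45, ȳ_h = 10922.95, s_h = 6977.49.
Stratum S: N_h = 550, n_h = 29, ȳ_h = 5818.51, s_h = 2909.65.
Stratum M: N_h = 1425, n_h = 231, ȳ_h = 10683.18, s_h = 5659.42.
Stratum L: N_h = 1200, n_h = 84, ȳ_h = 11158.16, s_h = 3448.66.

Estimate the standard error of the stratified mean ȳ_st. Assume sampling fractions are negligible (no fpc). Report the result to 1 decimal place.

SE(ȳ_st) ≈ 364.9

V̂(ȳ_st) = Σ W_h² s_h²/n_h, with W_h = N_h/N and N = 4625:
  stratum XS: (1450/4625)²·6977.49²/45 = 106340
  stratum S: (550/4625)²·2909.65²/29 = 4128.43
  stratum M: (1425/4625)²·5659.42²/231 = 13162.5
  stratum L: (1200/4625)²·3448.66²/84 = 9531.48
V̂(ȳ_st) = 133163
SE(ȳ_st) = √133163 = 364.915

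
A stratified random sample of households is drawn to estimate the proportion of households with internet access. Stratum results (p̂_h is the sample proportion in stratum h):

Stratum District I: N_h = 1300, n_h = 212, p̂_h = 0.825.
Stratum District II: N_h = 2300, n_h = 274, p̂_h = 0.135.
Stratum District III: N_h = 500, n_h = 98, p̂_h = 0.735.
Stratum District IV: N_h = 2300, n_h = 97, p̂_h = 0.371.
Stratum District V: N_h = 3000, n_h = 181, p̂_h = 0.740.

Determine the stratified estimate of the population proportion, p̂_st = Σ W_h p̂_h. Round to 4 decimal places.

p̂_st ≈ 0.5132

N = 9400; stratum weights W_h = N_h/N.
p̂_st = Σ W_h p̂_h = (1300·0.825 + 2300·0.135 + 500·0.735 + 2300·0.371 + 3000·0.740)/9400 = 0.51317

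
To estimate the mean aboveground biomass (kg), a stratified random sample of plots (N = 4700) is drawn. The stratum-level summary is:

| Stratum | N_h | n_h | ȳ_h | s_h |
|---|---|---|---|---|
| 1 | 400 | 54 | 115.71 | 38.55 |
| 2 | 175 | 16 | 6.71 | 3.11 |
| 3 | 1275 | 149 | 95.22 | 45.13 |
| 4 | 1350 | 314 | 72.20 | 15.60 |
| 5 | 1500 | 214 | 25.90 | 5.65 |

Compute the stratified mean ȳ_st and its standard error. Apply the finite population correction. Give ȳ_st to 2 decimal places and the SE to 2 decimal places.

ȳ_st = Σ W_h ȳ_h = (400·115.71 + 175·6.71 + 1275·95.22 + 1350·72.20 + 1500·25.90)/4700 = 64.93271
V̂(ȳ_st) = Σ W_h² (1 − n_h/N_h) s_h²/n_h, with W_h = N_h/N and N = 4700:
  stratum 1: (400/4700)²·(1 − 54/400)·38.55²/54 = 0.172423
  stratum 2: (175/4700)²·(1 − 16/175)·3.11²/16 = 0.000761448
  stratum 3: (1275/4700)²·(1 − 149/1275)·45.13²/149 = 0.888377
  stratum 4: (1350/4700)²·(1 − 314/1350)·15.60²/314 = 0.0490701
  stratum 5: (1500/4700)²·(1 − 214/1500)·5.65²/214 = 0.0130263
V̂(ȳ_st) = 1.12366
SE(ȳ_st) = √1.12366 = 1.06003

ȳ_st ≈ 64.93, SE ≈ 1.06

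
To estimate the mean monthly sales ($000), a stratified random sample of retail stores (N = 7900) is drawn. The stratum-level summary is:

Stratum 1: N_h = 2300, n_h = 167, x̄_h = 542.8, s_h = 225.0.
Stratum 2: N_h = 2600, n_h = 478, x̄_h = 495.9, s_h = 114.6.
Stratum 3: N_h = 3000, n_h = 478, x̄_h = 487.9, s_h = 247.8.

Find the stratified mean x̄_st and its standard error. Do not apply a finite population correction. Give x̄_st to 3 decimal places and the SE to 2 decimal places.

x̄_st = Σ W_h x̄_h = (2300·542.8 + 2600·495.9 + 3000·487.9)/7900 = 506.51646
V̂(x̄_st) = Σ W_h² s_h²/n_h, with W_h = N_h/N and N = 7900:
  stratum 1: (2300/7900)²·225.0²/167 = 25.6951
  stratum 2: (2600/7900)²·114.6²/478 = 2.97601
  stratum 3: (3000/7900)²·247.8²/478 = 18.5252
V̂(x̄_st) = 47.1963
SE(x̄_st) = √47.1963 = 6.86996

x̄_st ≈ 506.516, SE ≈ 6.87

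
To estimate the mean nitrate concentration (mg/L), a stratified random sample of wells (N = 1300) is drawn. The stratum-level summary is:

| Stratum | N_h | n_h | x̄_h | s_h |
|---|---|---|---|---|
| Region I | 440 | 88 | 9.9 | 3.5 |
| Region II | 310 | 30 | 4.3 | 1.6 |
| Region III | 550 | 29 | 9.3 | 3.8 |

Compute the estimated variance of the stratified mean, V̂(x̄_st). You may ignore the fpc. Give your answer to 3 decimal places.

V̂(x̄_st) ≈ 0.110

V̂(x̄_st) = Σ W_h² s_h²/n_h, with W_h = N_h/N and N = 1300:
  stratum Region I: (440/1300)²·3.5²/88 = 0.0159467
  stratum Region II: (310/1300)²·1.6²/30 = 0.00485239
  stratum Region III: (550/1300)²·3.8²/29 = 0.0891267
V̂(x̄_st) = 0.109926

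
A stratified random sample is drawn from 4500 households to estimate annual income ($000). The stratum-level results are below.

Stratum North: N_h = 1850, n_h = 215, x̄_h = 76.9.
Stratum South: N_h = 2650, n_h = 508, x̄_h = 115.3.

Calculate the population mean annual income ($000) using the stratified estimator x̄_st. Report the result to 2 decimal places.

x̄_st ≈ 99.51

N = Σ N_h = 4500. Stratum weights W_h = N_h/N.
x̄_st = (1850·76.9 + 2650·115.3) / 4500 = 99.5133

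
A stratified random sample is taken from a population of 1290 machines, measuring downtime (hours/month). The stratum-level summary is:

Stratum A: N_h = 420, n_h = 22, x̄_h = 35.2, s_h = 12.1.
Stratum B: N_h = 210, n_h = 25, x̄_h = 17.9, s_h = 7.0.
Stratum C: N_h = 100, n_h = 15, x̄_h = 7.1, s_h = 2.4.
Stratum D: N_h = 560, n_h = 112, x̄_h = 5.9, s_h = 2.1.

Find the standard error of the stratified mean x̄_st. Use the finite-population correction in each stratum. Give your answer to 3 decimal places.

SE(x̄_st) ≈ 0.850

V̂(x̄_st) = Σ W_h² (1 − n_h/N_h) s_h²/n_h, with W_h = N_h/N and N = 1290:
  stratum A: (420/1290)²·(1 − 22/420)·12.1²/22 = 0.668499
  stratum B: (210/1290)²·(1 − 25/210)·7.0²/25 = 0.0457581
  stratum C: (100/1290)²·(1 − 15/100)·2.4²/15 = 0.00196142
  stratum D: (560/1290)²·(1 − 112/560)·2.1²/112 = 0.00593618
V̂(x̄_st) = 0.722155
SE(x̄_st) = √0.722155 = 0.849797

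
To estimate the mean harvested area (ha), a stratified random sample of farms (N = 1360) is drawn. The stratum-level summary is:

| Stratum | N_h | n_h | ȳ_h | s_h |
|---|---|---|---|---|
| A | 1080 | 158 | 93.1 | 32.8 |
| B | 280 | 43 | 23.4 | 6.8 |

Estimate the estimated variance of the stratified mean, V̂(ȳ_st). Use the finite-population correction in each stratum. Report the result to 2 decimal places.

V̂(ȳ_st) ≈ 3.70

V̂(ȳ_st) = Σ W_h² (1 − n_h/N_h) s_h²/n_h, with W_h = N_h/N and N = 1360:
  stratum A: (1080/1360)²·(1 − 158/1080)·32.8²/158 = 3.66579
  stratum B: (280/1360)²·(1 − 43/280)·6.8²/43 = 0.0385814
V̂(ȳ_st) = 3.70437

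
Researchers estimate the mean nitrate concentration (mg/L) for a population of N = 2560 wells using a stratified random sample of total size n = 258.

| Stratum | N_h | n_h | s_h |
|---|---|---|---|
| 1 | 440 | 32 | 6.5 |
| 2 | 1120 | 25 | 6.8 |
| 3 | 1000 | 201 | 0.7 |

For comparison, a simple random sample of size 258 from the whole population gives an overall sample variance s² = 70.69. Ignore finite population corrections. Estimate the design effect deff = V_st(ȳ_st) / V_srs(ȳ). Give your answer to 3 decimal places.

V̂(ȳ_st) = Σ W_h² s_h²/n_h, with W_h = N_h/N and N = 2560:
  stratum 1: (440/2560)²·6.5²/32 = 0.0390034
  stratum 2: (1120/2560)²·6.8²/25 = 0.354025
  stratum 3: (1000/2560)²·0.7²/201 = 0.00037198
V_st = 0.3934
V_srs = s²/n = 70.69/258 = 0.273992
deff = V_st / V_srs = 0.3934/0.273992 = 1.4358

deff ≈ 1.436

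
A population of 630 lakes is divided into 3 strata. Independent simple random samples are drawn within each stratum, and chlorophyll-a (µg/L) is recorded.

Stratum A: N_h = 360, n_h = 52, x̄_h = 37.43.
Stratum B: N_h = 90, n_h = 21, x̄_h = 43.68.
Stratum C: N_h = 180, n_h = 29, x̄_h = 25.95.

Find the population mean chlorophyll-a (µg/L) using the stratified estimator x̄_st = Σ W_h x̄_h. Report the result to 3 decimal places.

N = Σ N_h = 630. Stratum weights W_h = N_h/N.
x̄_st = (360·37.43 + 90·43.68 + 180·25.95) / 630 = 35.04286

x̄_st ≈ 35.043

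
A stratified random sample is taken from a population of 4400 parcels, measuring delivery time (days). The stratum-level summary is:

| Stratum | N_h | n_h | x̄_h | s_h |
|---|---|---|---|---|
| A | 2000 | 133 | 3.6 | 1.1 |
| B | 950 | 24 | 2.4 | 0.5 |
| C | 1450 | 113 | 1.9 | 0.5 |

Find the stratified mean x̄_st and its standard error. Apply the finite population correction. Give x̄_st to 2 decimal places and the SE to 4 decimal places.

x̄_st = Σ W_h x̄_h = (2000·3.6 + 950·2.4 + 1450·1.9)/4400 = 2.78068
V̂(x̄_st) = Σ W_h² (1 − n_h/N_h) s_h²/n_h, with W_h = N_h/N and N = 4400:
  stratum A: (2000/4400)²·(1 − 133/2000)·1.1²/133 = 0.0017547
  stratum B: (950/4400)²·(1 − 24/950)·0.5²/24 = 0.000473323
  stratum C: (1450/4400)²·(1 − 113/1450)·0.5²/113 = 0.000221542
V̂(x̄_st) = 0.00244956
SE(x̄_st) = √0.00244956 = 0.0494931

x̄_st ≈ 2.78, SE ≈ 0.0495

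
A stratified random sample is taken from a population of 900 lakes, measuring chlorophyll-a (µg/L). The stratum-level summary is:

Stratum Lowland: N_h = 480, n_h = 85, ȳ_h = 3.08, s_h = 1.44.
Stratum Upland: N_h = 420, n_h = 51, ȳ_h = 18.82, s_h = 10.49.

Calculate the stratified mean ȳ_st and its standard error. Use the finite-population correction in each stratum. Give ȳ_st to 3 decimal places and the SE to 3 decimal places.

ȳ_st ≈ 10.425, SE ≈ 0.647

ȳ_st = Σ W_h ȳ_h = (480·3.08 + 420·18.82)/900 = 10.42533
V̂(ȳ_st) = Σ W_h² (1 − n_h/N_h) s_h²/n_h, with W_h = N_h/N and N = 900:
  stratum Lowland: (480/900)²·(1 − 85/480)·1.44²/85 = 0.00571031
  stratum Upland: (420/900)²·(1 − 51/420)·10.49²/51 = 0.41283
V̂(ȳ_st) = 0.41854
SE(ȳ_st) = √0.41854 = 0.646947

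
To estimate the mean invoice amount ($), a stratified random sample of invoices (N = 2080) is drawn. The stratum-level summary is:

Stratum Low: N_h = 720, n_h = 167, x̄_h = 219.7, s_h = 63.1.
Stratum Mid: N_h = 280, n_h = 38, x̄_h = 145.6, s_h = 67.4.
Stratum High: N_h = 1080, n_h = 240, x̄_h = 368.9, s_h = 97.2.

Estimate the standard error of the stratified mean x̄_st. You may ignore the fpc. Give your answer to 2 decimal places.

SE(x̄_st) ≈ 3.95

V̂(x̄_st) = Σ W_h² s_h²/n_h, with W_h = N_h/N and N = 2080:
  stratum Low: (720/2080)²·63.1²/167 = 2.8568
  stratum Mid: (280/2080)²·67.4²/38 = 2.16633
  stratum High: (1080/2080)²·97.2²/240 = 10.6131
V̂(x̄_st) = 15.6362
SE(x̄_st) = √15.6362 = 3.95427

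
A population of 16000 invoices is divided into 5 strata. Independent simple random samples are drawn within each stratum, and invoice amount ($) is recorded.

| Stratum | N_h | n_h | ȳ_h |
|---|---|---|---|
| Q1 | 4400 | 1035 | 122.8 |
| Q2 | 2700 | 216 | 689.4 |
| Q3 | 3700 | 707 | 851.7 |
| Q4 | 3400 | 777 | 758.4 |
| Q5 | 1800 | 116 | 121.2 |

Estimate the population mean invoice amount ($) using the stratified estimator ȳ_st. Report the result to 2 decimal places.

ȳ_st ≈ 521.86

N = Σ N_h = 16000. Stratum weights W_h = N_h/N.
ȳ_st = (4400·122.8 + 2700·689.4 + 3700·851.7 + 3400·758.4 + 1800·121.2) / 16000 = 521.8569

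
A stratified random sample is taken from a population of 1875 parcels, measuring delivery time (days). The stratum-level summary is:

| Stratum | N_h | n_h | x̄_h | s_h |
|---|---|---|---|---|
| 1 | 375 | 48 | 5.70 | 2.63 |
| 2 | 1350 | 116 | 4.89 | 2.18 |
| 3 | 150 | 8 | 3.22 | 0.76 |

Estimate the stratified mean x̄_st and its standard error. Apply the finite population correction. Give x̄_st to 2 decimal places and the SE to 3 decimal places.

x̄_st = Σ W_h x̄_h = (375·5.70 + 1350·4.89 + 150·3.22)/1875 = 4.91840
V̂(x̄_st) = Σ W_h² (1 − n_h/N_h) s_h²/n_h, with W_h = N_h/N and N = 1875:
  stratum 1: (375/1875)²·(1 − 48/375)·2.63²/48 = 0.00502628
  stratum 2: (1350/1875)²·(1 − 116/1350)·2.18²/116 = 0.0194134
  stratum 3: (150/1875)²·(1 − 8/150)·0.76²/8 = 0.000437436
V̂(x̄_st) = 0.0248771
SE(x̄_st) = √0.0248771 = 0.157725

x̄_st ≈ 4.92, SE ≈ 0.158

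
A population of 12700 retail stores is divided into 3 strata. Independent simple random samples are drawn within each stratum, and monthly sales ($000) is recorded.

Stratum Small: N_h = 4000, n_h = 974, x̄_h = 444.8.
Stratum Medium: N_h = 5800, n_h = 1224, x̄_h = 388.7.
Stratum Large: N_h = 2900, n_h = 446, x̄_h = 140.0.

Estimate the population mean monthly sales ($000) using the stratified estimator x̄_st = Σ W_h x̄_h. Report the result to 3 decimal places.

N = Σ N_h = 12700. Stratum weights W_h = N_h/N.
x̄_st = (4000·444.8 + 5800·388.7 + 2900·140.0) / 12700 = 349.57953

x̄_st ≈ 349.580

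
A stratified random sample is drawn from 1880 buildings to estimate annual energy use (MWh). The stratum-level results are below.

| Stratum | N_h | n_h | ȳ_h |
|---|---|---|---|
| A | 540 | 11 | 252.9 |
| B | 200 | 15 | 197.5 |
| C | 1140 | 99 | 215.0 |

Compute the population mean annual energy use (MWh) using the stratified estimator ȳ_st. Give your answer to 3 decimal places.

N = Σ N_h = 1880. Stratum weights W_h = N_h/N.
ȳ_st = (540·252.9 + 200·197.5 + 1140·215.0) / 1880 = 224.02447

ȳ_st ≈ 224.024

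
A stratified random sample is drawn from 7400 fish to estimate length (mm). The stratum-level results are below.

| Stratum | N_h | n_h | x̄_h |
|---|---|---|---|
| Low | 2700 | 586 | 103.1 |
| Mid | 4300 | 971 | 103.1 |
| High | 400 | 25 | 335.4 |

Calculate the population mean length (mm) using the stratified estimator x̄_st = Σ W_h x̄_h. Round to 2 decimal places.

N = Σ N_h = 7400. Stratum weights W_h = N_h/N.
x̄_st = (2700·103.1 + 4300·103.1 + 400·335.4) / 7400 = 115.6568

x̄_st ≈ 115.66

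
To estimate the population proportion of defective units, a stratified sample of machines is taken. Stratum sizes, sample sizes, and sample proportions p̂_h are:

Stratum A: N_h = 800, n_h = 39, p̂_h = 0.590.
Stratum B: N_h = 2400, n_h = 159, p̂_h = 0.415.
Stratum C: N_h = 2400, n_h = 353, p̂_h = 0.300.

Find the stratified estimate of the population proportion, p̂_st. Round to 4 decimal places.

N = 5600; stratum weights W_h = N_h/N.
p̂_st = Σ W_h p̂_h = (800·0.590 + 2400·0.415 + 2400·0.300)/5600 = 0.39071

p̂_st ≈ 0.3907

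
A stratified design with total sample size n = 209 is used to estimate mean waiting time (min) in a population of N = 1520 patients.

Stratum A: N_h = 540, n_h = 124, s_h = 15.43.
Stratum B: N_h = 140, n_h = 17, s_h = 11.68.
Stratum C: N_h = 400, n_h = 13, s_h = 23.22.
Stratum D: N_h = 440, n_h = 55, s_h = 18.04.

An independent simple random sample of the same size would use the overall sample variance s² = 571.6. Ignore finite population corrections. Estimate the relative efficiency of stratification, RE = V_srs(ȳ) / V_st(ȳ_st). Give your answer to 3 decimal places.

V̂(ȳ_st) = Σ W_h² s_h²/n_h, with W_h = N_h/N and N = 1520:
  stratum A: (540/1520)²·15.43²/124 = 0.242332
  stratum B: (140/1520)²·11.68²/17 = 0.0680778
  stratum C: (400/1520)²·23.22²/13 = 2.87219
  stratum D: (440/1520)²·18.04²/55 = 0.495825
V_st = 3.67843
V_srs = s²/n = 571.6/209 = 2.73493
Relative efficiency = V_srs / V_st = 2.73493/3.67843 = 0.7435

RE ≈ 0.744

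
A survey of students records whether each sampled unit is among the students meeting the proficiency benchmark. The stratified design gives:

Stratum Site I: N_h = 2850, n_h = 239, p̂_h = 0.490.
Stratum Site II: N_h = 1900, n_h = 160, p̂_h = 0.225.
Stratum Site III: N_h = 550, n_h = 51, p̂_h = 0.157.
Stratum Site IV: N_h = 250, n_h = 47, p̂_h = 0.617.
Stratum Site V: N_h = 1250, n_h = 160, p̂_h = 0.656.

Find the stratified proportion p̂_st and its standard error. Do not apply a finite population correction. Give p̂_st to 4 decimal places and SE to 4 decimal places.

p̂_st ≈ 0.4242, SE ≈ 0.0185

N = 6800; stratum weights W_h = N_h/N.
p̂_st = Σ W_h p̂_h = (2850·0.490 + 1900·0.225 + 550·0.157 + 250·0.617 + 1250·0.656)/6800 = 0.42421
V̂(p̂_st) = Σ W_h² p̂_h(1−p̂_h)/(n_h−1):
  stratum Site I: (2850/6800)²·0.490·0.510/238 = 0.000184443
  stratum Site II: (1900/6800)²·0.225·0.775/159 = 8.56202e-05
  stratum Site III: (550/6800)²·0.157·0.843/50 = 1.73167e-05
  stratum Site IV: (250/6800)²·0.617·0.383/46 = 6.94366e-06
  stratum Site V: (1250/6800)²·0.656·0.344/159 = 4.79587e-05
V̂(p̂_st) = 0.000342282; SE = √V̂ = 0.0185009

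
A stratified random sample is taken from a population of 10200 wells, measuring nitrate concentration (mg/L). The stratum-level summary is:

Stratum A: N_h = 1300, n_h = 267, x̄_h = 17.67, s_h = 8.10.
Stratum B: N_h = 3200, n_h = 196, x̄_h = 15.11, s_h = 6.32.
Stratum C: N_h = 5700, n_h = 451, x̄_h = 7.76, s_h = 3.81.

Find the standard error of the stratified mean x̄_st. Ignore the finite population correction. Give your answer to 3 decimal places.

V̂(x̄_st) = Σ W_h² s_h²/n_h, with W_h = N_h/N and N = 10200:
  stratum A: (1300/10200)²·8.10²/267 = 0.00399158
  stratum B: (3200/10200)²·6.32²/196 = 0.0200575
  stratum C: (5700/10200)²·3.81²/451 = 0.0100513
V̂(x̄_st) = 0.0341004
SE(x̄_st) = √0.0341004 = 0.184663

SE(x̄_st) ≈ 0.185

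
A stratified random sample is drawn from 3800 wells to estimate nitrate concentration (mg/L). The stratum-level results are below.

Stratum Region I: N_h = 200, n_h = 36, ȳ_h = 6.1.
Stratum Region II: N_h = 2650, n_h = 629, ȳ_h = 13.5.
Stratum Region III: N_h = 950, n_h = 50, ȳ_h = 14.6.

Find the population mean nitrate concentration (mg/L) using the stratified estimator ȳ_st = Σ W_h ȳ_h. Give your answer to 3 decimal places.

N = Σ N_h = 3800. Stratum weights W_h = N_h/N.
ȳ_st = (200·6.1 + 2650·13.5 + 950·14.6) / 3800 = 13.38553

ȳ_st ≈ 13.386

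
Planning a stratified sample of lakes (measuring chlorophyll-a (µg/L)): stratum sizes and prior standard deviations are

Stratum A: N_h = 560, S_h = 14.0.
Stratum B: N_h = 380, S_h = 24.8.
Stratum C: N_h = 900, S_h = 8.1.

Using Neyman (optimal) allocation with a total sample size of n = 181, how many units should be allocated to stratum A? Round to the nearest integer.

58

Neyman allocation: n_h = n · N_h S_h / Σ N_i S_i, with n = 181.
  stratum A: N_h·S_h = 560·14.0 = 7840.00
  stratum B: N_h·S_h = 380·24.8 = 9424.00
  stratum C: N_h·S_h = 900·8.1 = 7290.00
Σ N_h S_h = 24554.00
n for stratum A = 181·7840.00/24554.00 = 57.793 → 58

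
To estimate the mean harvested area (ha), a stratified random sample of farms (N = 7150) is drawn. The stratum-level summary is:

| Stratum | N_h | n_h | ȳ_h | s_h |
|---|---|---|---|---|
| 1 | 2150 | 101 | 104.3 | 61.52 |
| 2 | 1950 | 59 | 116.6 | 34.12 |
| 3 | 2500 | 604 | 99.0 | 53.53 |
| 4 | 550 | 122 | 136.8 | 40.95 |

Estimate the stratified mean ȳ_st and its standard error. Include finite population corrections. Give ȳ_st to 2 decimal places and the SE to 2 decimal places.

ȳ_st ≈ 108.30, SE ≈ 2.27

ȳ_st = Σ W_h ȳ_h = (2150·104.3 + 1950·116.6 + 2500·99.0 + 550·136.8)/7150 = 108.30140
V̂(ȳ_st) = Σ W_h² (1 − n_h/N_h) s_h²/n_h, with W_h = N_h/N and N = 7150:
  stratum 1: (2150/7150)²·(1 − 101/2150)·61.52²/101 = 3.22909
  stratum 2: (1950/7150)²·(1 − 59/1950)·34.12²/59 = 1.42325
  stratum 3: (2500/7150)²·(1 − 604/2500)·53.53²/604 = 0.439869
  stratum 4: (550/7150)²·(1 − 122/550)·40.95²/122 = 0.0632911
V̂(ȳ_st) = 5.15549
SE(ȳ_st) = √5.15549 = 2.27057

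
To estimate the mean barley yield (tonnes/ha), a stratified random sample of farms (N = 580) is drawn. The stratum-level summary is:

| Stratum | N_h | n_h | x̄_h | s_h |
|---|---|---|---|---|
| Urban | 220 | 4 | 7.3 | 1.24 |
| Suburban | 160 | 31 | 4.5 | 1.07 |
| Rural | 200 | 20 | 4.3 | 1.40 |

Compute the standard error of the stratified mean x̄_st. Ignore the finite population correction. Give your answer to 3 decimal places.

V̂(x̄_st) = Σ W_h² s_h²/n_h, with W_h = N_h/N and N = 580:
  stratum Urban: (220/580)²·1.24²/4 = 0.0553061
  stratum Suburban: (160/580)²·1.07²/31 = 0.00281054
  stratum Rural: (200/580)²·1.40²/20 = 0.0116528
V̂(x̄_st) = 0.0697694
SE(x̄_st) = √0.0697694 = 0.264139

SE(x̄_st) ≈ 0.264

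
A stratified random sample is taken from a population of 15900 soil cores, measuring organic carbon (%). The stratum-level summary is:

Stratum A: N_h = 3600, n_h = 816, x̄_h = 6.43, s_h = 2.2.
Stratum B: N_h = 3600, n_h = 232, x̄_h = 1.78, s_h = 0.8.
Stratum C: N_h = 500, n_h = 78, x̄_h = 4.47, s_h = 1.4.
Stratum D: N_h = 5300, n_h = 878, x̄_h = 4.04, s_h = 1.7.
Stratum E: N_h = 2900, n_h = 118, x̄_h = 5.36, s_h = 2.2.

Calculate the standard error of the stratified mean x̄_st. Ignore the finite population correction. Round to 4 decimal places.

SE(x̄_st) ≈ 0.0469

V̂(x̄_st) = Σ W_h² s_h²/n_h, with W_h = N_h/N and N = 15900:
  stratum A: (3600/15900)²·2.2²/816 = 0.000304065
  stratum B: (3600/15900)²·0.8²/232 = 0.000141417
  stratum C: (500/15900)²·1.4²/78 = 2.48489e-05
  stratum D: (5300/15900)²·1.7²/878 = 0.00036573
  stratum E: (2900/15900)²·2.2²/118 = 0.00136447
V̂(x̄_st) = 0.00220053
SE(x̄_st) = √0.00220053 = 0.0469099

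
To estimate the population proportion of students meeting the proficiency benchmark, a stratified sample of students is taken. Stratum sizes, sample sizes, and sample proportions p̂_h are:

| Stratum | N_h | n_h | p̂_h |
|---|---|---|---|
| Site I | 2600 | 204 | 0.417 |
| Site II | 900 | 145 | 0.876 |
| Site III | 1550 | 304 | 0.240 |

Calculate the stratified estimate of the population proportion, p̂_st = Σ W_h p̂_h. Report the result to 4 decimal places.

p̂_st ≈ 0.4445

N = 5050; stratum weights W_h = N_h/N.
p̂_st = Σ W_h p̂_h = (2600·0.417 + 900·0.876 + 1550·0.240)/5050 = 0.44448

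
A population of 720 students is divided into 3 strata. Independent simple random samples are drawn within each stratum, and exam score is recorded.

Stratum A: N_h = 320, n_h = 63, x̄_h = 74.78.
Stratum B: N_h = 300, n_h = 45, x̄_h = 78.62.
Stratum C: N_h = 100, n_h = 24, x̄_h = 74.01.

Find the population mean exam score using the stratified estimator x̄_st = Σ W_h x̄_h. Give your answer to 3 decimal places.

N = Σ N_h = 720. Stratum weights W_h = N_h/N.
x̄_st = (320·74.78 + 300·78.62 + 100·74.01) / 720 = 76.27306

x̄_st ≈ 76.273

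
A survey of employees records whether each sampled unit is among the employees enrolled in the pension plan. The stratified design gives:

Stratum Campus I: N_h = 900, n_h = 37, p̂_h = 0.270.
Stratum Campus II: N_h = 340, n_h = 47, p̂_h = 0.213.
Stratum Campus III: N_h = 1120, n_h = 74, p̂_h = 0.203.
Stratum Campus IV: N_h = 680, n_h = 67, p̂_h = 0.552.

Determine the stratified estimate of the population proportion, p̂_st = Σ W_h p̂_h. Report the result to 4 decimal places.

N = 3040; stratum weights W_h = N_h/N.
p̂_st = Σ W_h p̂_h = (900·0.270 + 340·0.213 + 1120·0.203 + 680·0.552)/3040 = 0.30202

p̂_st ≈ 0.3020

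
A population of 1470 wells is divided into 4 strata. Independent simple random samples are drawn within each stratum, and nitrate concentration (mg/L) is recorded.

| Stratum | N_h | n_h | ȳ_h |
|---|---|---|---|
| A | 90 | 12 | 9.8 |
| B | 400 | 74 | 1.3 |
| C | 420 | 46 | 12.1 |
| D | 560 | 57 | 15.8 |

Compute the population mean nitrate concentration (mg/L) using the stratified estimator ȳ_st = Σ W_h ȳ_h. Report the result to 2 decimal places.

ȳ_st ≈ 10.43

N = Σ N_h = 1470. Stratum weights W_h = N_h/N.
ȳ_st = (90·9.8 + 400·1.3 + 420·12.1 + 560·15.8) / 1470 = 10.4299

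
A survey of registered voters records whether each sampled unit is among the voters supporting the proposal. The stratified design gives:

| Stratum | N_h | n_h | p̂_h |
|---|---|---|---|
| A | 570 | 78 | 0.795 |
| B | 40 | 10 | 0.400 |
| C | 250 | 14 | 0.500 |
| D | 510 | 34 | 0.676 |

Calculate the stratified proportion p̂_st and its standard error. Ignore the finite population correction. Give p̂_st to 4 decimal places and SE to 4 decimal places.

p̂_st ≈ 0.6853, SE ≈ 0.0442

N = 1370; stratum weights W_h = N_h/N.
p̂_st = Σ W_h p̂_h = (570·0.795 + 40·0.400 + 250·0.500 + 510·0.676)/1370 = 0.68534
V̂(p̂_st) = Σ W_h² p̂_h(1−p̂_h)/(n_h−1):
  stratum A: (570/1370)²·0.795·0.205/77 = 0.000366386
  stratum B: (40/1370)²·0.400·0.600/9 = 2.27325e-05
  stratum C: (250/1370)²·0.500·0.500/13 = 0.000640377
  stratum D: (510/1370)²·0.676·0.324/33 = 0.000919765
V̂(p̂_st) = 0.00194926; SE = √V̂ = 0.0441504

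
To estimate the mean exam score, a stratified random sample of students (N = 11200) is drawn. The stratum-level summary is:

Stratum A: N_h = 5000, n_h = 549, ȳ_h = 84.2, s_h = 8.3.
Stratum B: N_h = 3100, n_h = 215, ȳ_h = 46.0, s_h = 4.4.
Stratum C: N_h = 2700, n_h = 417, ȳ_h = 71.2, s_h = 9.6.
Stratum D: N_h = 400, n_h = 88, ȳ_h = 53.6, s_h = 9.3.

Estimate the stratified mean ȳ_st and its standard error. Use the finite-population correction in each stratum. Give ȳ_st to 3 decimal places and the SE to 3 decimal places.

ȳ_st ≈ 69.400, SE ≈ 0.201

ȳ_st = Σ W_h ȳ_h = (5000·84.2 + 3100·46.0 + 2700·71.2 + 400·53.6)/11200 = 69.40000
V̂(ȳ_st) = Σ W_h² (1 − n_h/N_h) s_h²/n_h, with W_h = N_h/N and N = 11200:
  stratum A: (5000/11200)²·(1 − 549/5000)·8.3²/549 = 0.0222626
  stratum B: (3100/11200)²·(1 − 215/3100)·4.4²/215 = 0.00642005
  stratum C: (2700/11200)²·(1 − 417/2700)·9.6²/417 = 0.0108603
  stratum D: (400/11200)²·(1 − 88/400)·9.3²/88 = 0.000977826
V̂(ȳ_st) = 0.0405207
SE(ȳ_st) = √0.0405207 = 0.201298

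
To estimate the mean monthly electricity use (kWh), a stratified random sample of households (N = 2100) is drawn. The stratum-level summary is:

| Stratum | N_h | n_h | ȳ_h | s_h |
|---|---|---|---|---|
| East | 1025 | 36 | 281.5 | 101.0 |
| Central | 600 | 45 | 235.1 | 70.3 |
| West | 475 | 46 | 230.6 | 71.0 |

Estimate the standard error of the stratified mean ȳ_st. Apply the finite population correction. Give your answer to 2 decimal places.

V̂(ȳ_st) = Σ W_h² (1 − n_h/N_h) s_h²/n_h, with W_h = N_h/N and N = 2100:
  stratum East: (1025/2100)²·(1 − 36/1025)·101.0²/36 = 65.1361
  stratum Central: (600/2100)²·(1 − 45/600)·70.3²/45 = 8.29285
  stratum West: (475/2100)²·(1 − 46/475)·71.0²/46 = 5.06374
V̂(ȳ_st) = 78.4927
SE(ȳ_st) = √78.4927 = 8.85961

SE(ȳ_st) ≈ 8.86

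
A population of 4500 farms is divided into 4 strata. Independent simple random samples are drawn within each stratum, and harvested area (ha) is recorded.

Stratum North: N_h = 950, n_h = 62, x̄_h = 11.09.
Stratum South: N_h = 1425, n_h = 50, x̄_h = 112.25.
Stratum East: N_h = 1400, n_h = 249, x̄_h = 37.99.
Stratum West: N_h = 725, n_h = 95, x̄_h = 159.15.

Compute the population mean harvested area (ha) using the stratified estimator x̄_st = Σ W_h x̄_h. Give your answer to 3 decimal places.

N = Σ N_h = 4500. Stratum weights W_h = N_h/N.
x̄_st = (950·11.09 + 1425·112.25 + 1400·37.99 + 725·159.15) / 4500 = 75.34700

x̄_st ≈ 75.347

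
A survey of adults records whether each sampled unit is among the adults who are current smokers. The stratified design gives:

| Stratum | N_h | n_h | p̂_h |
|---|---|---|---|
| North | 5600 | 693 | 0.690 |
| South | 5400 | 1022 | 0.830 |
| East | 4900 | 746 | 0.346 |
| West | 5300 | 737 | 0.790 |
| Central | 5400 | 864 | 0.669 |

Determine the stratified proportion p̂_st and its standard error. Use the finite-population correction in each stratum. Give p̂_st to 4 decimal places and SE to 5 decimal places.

N = 26600; stratum weights W_h = N_h/N.
p̂_st = Σ W_h p̂_h = (5600·0.690 + 5400·0.830 + 4900·0.346 + 5300·0.790 + 5400·0.669)/26600 = 0.67071
V̂(p̂_st) = Σ W_h² (1 − n_h/N_h) p̂_h(1−p̂_h)/(n_h−1):
  stratum North: (5600/26600)²·(1 − 693/5600)·0.690·0.310/692 = 1.20045e-05
  stratum South: (5400/26600)²·(1 − 1022/5400)·0.830·0.170/1021 = 4.61751e-06
  stratum East: (4900/26600)²·(1 − 746/4900)·0.346·0.654/745 = 8.73769e-06
  stratum West: (5300/26600)²·(1 − 737/5300)·0.790·0.210/736 = 7.70427e-06
  stratum Central: (5400/26600)²·(1 − 864/5400)·0.669·0.331/863 = 8.88274e-06
V̂(p̂_st) = 4.19468e-05; SE = √V̂ = 0.00647663

p̂_st ≈ 0.6707, SE ≈ 0.00648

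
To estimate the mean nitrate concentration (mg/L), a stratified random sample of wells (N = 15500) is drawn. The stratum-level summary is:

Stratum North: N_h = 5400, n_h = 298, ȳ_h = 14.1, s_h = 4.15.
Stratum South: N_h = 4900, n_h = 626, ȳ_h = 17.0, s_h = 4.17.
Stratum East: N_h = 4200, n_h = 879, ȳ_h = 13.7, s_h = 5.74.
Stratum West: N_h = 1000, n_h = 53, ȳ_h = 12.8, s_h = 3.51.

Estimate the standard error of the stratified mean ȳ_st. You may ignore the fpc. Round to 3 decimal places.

V̂(ȳ_st) = Σ W_h² s_h²/n_h, with W_h = N_h/N and N = 15500:
  stratum North: (5400/15500)²·4.15²/298 = 0.00701462
  stratum South: (4900/15500)²·4.17²/626 = 0.00277605
  stratum East: (4200/15500)²·5.74²/879 = 0.00275214
  stratum West: (1000/15500)²·3.51²/53 = 0.000967553
V̂(ȳ_st) = 0.0135104
SE(ȳ_st) = √0.0135104 = 0.116234

SE(ȳ_st) ≈ 0.116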